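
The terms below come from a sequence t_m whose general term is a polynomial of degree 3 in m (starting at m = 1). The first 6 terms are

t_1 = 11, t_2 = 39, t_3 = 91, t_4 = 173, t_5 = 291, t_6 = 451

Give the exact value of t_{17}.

6699

1st diffs: 28, 52, 82, 118, 160.
2nd diffs: 24, 30, 36, 42.
3rd diffs: 6, 6, 6 (constant).
Newton forward-difference form: t_m = 11 + 28·C(m-1,1) + 24·C(m-1,2) + 6·C(m-1,3).
At m = 17: m-1 = 16, so t_{17} = 11 + 448 + 2880 + 3360 = 6699.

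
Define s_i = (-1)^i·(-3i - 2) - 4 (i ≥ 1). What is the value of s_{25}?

73

(-1)^25 = -1; -3i - 2 at i=25 is -77; so s_{25} = 73.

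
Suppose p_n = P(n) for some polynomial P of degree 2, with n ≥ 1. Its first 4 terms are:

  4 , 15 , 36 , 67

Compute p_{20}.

1923

1st diffs: 11, 21, 31.
2nd diffs: 10, 10 (constant).
Newton forward-difference form: p_n = 4 + 11·C(n-1,1) + 10·C(n-1,2).
At n = 20: n-1 = 19, so p_{20} = 4 + 209 + 1710 = 1923.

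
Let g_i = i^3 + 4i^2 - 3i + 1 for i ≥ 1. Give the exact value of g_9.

1027

g_9 = 1·9^3 + 4·9^2 - 3·9 + 1 = 1027.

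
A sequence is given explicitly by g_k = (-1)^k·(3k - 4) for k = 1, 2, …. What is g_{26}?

74

(-1)^26 = 1; 3k - 4 at k=26 is 74; so g_{26} = 74.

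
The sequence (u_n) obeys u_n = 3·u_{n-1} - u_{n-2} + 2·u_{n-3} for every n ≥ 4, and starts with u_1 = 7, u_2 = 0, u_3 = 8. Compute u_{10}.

u_4 = 38; u_5 = 106; u_6 = 296; u_7 = 858; u_8 = 2490; u_9 = 7204; u_{10} = 20838.

20838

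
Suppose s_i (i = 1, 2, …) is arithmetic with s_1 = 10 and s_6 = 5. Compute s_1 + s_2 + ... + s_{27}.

Common difference d = (5 - 10) / (6 - 1) = -1.
s_i = 10 + (i - 1)·(-1).
s_{27} = -16; S = 27·(10 + (-16))/2 = -81.

-81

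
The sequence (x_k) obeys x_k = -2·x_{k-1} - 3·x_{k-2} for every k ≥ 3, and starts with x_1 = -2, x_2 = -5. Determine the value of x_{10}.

Applying the relation repeatedly:
x_3 = 16, x_4 = -17, x_5 = -14, x_6 = 79, x_7 = -116, x_8 = -5, x_9 = 358, x_{10} = -701.

-701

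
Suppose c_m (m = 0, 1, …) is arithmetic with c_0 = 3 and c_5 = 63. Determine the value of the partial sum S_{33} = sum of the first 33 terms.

6435

Common difference d = (63 - 3) / (5 - 0) = 12.
c_m = 3 + (m - 0)·12.
c_{32} = 387; S = 33·(3 + 387)/2 = 6435.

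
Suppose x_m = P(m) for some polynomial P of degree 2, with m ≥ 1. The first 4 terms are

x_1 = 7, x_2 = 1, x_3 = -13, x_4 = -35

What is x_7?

1st diffs: -6, -14, -22.
2nd diffs: -8, -8 (constant).
So x_m = -4m^2 + 6m + 5.
Evaluating at m = 7 gives x_7 = -149.

-149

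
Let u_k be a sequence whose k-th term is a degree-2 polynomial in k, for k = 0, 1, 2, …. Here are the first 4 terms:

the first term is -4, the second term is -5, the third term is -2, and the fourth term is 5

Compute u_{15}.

1st diffs: -1, 3, 7.
2nd diffs: 4, 4 (constant).
So u_k = 2k^2 - 3k - 4.
Evaluating at k = 15 gives u_{15} = 401.

401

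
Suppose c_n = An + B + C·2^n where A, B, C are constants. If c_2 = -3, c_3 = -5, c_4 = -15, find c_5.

The three given values yield: 2A + B + 4C = -3; 3A + B + 8C = -5; 4A + B + 16C = -15.
Subtracting the first from the second: A + 4C = -2.
Subtracting the second from the third: A + 8C = -10.
Solving: C = -2, A = 6, then B = -7.
Therefore c_5 = 30 + (-7) + (-2)·32 = -41.

-41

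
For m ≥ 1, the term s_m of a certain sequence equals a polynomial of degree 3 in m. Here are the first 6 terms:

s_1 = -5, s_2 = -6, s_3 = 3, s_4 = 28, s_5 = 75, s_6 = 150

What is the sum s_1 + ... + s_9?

1st diffs: -1, 9, 25, 47, 75.
2nd diffs: 10, 16, 22, 28.
3rd diffs: 6, 6, 6 (constant).
Newton forward-difference form: s_m = -5 + (-1)·C(m-1,1) + 10·C(m-1,2) + 6·C(m-1,3).
Continuing: 259, 408, 603.
Summing m = 1..9 (9 terms) gives 1515.

1515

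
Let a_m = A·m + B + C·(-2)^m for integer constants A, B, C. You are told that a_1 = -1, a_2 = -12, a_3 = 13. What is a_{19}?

1048589

At m = 1, 2, 3: A + B - 2C = -1; 2A + B + 4C = -12; 3A + B - 8C = 13.
Subtracting the first from the second: A + 6C = -11.
Subtracting the second from the third: A - 12C = 25.
Solving: C = -2, A = 1, then B = -6.
So a_m = 1·m + (-6) + (-2)·(-2)^m; at m=19 this is 1048589.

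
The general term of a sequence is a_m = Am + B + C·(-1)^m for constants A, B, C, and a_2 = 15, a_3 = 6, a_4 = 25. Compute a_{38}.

Plug in m = 2, 3, 4: 2A + B + C = 15; 3A + B - C = 6; 4A + B + C = 25.
Subtracting the first from the second: A - 2C = -9.
Subtracting the second from the third: A + 2C = 19.
Solving: C = 7, A = 5, then B = -2.
Therefore a_{38} = 190 + (-2) + 7·1 = 195.

195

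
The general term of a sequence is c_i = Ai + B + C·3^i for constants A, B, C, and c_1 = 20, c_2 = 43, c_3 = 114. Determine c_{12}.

2125761

At i = 1, 2, 3: A + B + 3C = 20; 2A + B + 9C = 43; 3A + B + 27C = 114.
Subtracting the first from the second: A + 6C = 23.
Subtracting the second from the third: A + 18C = 71.
Solving: C = 4, A = -1, then B = 9.
Therefore c_{12} = -12 + 9 + 4·531441 = 2125761.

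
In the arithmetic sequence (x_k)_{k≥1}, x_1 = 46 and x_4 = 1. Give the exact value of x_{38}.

Common difference d = (1 - 46) / (4 - 1) = -15.
x_k = 46 + (k - 1)·(-15).
x_{38} = 46 + 37·(-15) = -509.

-509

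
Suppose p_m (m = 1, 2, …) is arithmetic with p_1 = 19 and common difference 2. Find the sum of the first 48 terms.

3168

p_m = 19 + (m - 1)·2.
p_{48} = 113; S = 48·(19 + 113)/2 = 3168.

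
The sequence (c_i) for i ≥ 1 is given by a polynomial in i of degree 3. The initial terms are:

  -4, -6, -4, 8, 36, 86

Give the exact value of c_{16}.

1st diffs: -2, 2, 12, 28, 50.
2nd diffs: 4, 10, 16, 22.
3rd diffs: 6, 6, 6 (constant).
So c_i = i^3 - 4i^2 + 3i - 4.
Evaluating at i = 16 gives c_{16} = 3116.

3116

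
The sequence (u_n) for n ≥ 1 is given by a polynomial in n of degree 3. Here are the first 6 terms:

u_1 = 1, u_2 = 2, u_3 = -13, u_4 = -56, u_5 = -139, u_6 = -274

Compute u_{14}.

-4666

1st diffs: 1, -15, -43, -83, -135.
2nd diffs: -16, -28, -40, -52.
3rd diffs: -12, -12, -12 (constant).
So u_n = -2n^3 + 4n^2 + 3n - 4.
Evaluating at n = 14 gives u_{14} = -4666.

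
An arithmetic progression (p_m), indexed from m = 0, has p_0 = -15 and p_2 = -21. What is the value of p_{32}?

-111

Common difference d = (-21 - (-15)) / (2 - 0) = -3.
p_m = -15 + (m - 0)·(-3).
p_{32} = -15 + 32·(-3) = -111.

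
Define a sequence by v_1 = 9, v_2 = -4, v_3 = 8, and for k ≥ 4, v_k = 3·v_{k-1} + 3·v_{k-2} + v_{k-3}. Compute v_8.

Compute successive terms:
v_4 = 21  v_5 = 83  v_6 = 320  v_7 = 1230  v_8 = 4733.

4733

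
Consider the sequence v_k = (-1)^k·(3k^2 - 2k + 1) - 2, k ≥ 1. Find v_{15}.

(-1)^15 = -1; 3k^2 - 2k + 1 at k=15 is 646; so v_{15} = -648.

-648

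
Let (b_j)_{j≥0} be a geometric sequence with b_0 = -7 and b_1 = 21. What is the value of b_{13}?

Common ratio r = -3.
b_j = (-7)·(-3)^(j-0).
b_{13} = (-7)·(-3)^13 = 11160261.

11160261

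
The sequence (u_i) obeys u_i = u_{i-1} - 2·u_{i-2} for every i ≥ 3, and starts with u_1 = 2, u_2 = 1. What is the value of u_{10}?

-5

Compute successive terms:
u_3 = -3  u_4 = -5  u_5 = 1  u_6 = 11  u_7 = 9  u_8 = -13  u_9 = -31  u_{10} = -5.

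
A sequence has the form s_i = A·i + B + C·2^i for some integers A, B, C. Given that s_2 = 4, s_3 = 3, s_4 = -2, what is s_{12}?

At i = 2, 3, 4: 2A + B + 4C = 4; 3A + B + 8C = 3; 4A + B + 16C = -2.
Subtracting the first from the second: A + 4C = -1.
Subtracting the second from the third: A + 8C = -5.
Solving: C = -1, A = 3, then B = 2.
So s_i = 3·i + 2 + (-1)·2^i; at i=12 this is -4058.

-4058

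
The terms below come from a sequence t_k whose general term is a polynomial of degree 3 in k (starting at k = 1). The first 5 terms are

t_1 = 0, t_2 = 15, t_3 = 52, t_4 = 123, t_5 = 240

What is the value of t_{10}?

1st diffs: 15, 37, 71, 117.
2nd diffs: 22, 34, 46.
3rd diffs: 12, 12 (constant).
Newton forward-difference form: t_k = 15·C(k-1,1) + 22·C(k-1,2) + 12·C(k-1,3).
At k = 10: k-1 = 9, so t_{10} = 135 + 792 + 1008 = 1935.

1935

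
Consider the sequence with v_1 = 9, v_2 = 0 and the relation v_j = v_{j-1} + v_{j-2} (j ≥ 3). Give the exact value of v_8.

v_3 = 9  v_4 = 9  v_5 = 18  v_6 = 27  v_7 = 45  v_8 = 72.

72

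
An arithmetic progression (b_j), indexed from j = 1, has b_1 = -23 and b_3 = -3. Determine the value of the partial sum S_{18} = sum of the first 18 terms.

1116

Common difference d = (-3 - (-23)) / (3 - 1) = 10.
b_j = -23 + (j - 1)·10.
b_{18} = 147; S = 18·(-23 + 147)/2 = 1116.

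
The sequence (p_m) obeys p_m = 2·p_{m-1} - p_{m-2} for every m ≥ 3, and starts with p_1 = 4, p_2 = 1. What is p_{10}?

-23

p_3 = -2; p_4 = -5; p_5 = -8; p_6 = -11; p_7 = -14; p_8 = -17; p_9 = -20; p_{10} = -23.
(Characteristic roots are 1 and 1.)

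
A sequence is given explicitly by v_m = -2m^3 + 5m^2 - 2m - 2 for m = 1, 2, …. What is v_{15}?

-5657

v_{15} = -2·15^3 + 5·15^2 - 2·15 - 2 = -5657.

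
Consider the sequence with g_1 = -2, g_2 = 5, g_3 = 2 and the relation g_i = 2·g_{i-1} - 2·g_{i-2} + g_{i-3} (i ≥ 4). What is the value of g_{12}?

g_4 = -8, g_5 = -15, g_6 = -12, g_7 = -2, g_8 = 5, g_9 = 2, g_{10} = -8, g_{11} = -15, g_{12} = -12.

-12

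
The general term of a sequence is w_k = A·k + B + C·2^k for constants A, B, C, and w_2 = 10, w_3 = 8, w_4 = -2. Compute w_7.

-208

Plug in k = 2, 3, 4: 2A + B + 4C = 10; 3A + B + 8C = 8; 4A + B + 16C = -2.
Subtracting the first from the second: A + 4C = -2.
Subtracting the second from the third: A + 8C = -10.
Solving: C = -2, A = 6, then B = 6.
So w_k = 6·k + 6 + (-2)·2^k; at k=7 this is -208.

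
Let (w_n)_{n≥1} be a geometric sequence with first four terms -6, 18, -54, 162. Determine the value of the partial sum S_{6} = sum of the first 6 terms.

1092

Common ratio r = -3.
w_n = (-6)·(-3)^(n-1).
S = (-6)·((-3)^6 - 1)/(-3 - 1) = (-6)·(729 - 1)/(-4) = 1092.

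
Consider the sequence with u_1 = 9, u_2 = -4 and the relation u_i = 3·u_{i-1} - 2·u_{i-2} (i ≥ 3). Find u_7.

-810

u_3 = -30; u_4 = -82; u_5 = -186; u_6 = -394; u_7 = -810.
(Characteristic roots are 2 and 1.)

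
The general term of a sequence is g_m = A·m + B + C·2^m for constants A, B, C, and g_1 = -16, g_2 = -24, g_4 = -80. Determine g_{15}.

At m = 1, 2, 4: A + B + 2C = -16; 2A + B + 4C = -24; 4A + B + 16C = -80.
Subtracting the first from the second: A + 2C = -8.
Subtracting the second from the third: 2A + 12C = -56.
Solving: C = -5, A = 2, then B = -8.
Therefore g_{15} = 30 + (-8) + (-5)·32768 = -163818.

-163818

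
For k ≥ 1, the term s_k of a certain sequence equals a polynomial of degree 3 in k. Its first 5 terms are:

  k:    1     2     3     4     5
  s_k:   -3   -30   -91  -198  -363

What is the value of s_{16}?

1st diffs: -27, -61, -107, -165.
2nd diffs: -34, -46, -58.
3rd diffs: -12, -12 (constant).
So s_k = -2k^3 - 5k^2 + 2k + 2.
Evaluating at k = 16 gives s_{16} = -9438.

-9438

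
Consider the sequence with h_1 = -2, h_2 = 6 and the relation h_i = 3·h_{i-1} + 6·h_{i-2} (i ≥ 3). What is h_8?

Step forward from the initial values:
h_3 = 6; h_4 = 54; h_5 = 198; h_6 = 918; h_7 = 3942; h_8 = 17334.

17334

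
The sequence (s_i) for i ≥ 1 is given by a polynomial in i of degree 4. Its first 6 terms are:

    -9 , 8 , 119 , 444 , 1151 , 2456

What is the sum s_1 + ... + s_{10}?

1st diffs: 17, 111, 325, 707, 1305.
2nd diffs: 94, 214, 382, 598.
3rd diffs: 120, 168, 216.
4th diffs: 48, 48 (constant).
So s_i = 2i^4 - 3i^2 - 4i - 4.
Continuing: 4623, 7964, 12839, 19656.
Summing i = 1..10 (10 terms) gives 49251.

49251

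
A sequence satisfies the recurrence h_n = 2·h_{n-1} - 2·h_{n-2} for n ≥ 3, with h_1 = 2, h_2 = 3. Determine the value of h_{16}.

Applying the relation repeatedly:
h_3 = 2, h_4 = -2, h_5 = -8, …, h_{13} = -128, h_{14} = -192, h_{15} = -128, h_{16} = 128.

128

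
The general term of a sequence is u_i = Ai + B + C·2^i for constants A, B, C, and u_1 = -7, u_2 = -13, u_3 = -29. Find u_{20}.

-5242801

At i = 1, 2, 3: A + B + 2C = -7; 2A + B + 4C = -13; 3A + B + 8C = -29.
Subtracting the first from the second: A + 2C = -6.
Subtracting the second from the third: A + 4C = -16.
Solving: C = -5, A = 4, then B = -1.
Therefore u_{20} = 80 + (-1) + (-5)·1048576 = -5242801.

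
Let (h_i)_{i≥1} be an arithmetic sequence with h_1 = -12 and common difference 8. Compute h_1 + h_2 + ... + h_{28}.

h_i = -12 + (i - 1)·8.
h_{28} = 204; S = 28·(-12 + 204)/2 = 2688.

2688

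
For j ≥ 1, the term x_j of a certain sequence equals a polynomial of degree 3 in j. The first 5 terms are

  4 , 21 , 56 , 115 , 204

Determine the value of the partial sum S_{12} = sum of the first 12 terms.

8100

1st diffs: 17, 35, 59, 89.
2nd diffs: 18, 24, 30.
3rd diffs: 6, 6 (constant).
Newton forward-difference form: x_j = 4 + 17·C(j-1,1) + 18·C(j-1,2) + 6·C(j-1,3).
Continuing: …, 329, 496, 711, 980, …, x_{12} = 2171.
Summing j = 1..12 (12 terms) gives 8100.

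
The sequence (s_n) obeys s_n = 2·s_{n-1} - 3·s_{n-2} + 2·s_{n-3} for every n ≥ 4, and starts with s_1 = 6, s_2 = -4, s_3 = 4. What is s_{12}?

Step forward from the initial values:
s_4 = 32; s_5 = 44; s_6 = 0; s_7 = -68; s_8 = -48; s_9 = 108; s_{10} = 224; s_{11} = 28; s_{12} = -400.

-400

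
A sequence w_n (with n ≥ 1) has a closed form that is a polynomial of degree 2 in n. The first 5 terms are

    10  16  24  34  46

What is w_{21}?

510

1st diffs: 6, 8, 10, 12.
2nd diffs: 2, 2, 2 (constant).
Newton forward-difference form: w_n = 10 + 6·C(n-1,1) + 2·C(n-1,2).
At n = 21: n-1 = 20, so w_{21} = 10 + 120 + 380 = 510.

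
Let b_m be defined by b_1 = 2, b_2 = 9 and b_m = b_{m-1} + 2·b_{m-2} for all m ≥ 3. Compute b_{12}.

Applying the relation repeatedly:
b_3 = 13; b_4 = 31; b_5 = 57; b_6 = 119; b_7 = 233; b_8 = 471; b_9 = 937; b_{10} = 1879; b_{11} = 3753; b_{12} = 7511.
(Characteristic roots are 2 and -1.)

7511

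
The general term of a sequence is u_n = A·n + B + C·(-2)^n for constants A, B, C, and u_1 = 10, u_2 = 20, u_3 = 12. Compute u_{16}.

At n = 1, 2, 3: A + B - 2C = 10; 2A + B + 4C = 20; 3A + B - 8C = 12.
Subtracting the first from the second: A + 6C = 10.
Subtracting the second from the third: A - 12C = -8.
Solving: C = 1, A = 4, then B = 8.
So u_n = 4·n + 8 + 1·(-2)^n; at n=16 this is 65608.

65608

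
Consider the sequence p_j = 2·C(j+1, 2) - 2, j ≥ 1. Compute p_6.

40

C(7, 2) = 21, so p_6 = 40.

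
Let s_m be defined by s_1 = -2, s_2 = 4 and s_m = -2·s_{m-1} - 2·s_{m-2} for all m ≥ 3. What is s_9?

-32

Compute successive terms:
s_3 = -4; s_4 = 0; s_5 = 8; s_6 = -16; s_7 = 16; s_8 = 0; s_9 = -32.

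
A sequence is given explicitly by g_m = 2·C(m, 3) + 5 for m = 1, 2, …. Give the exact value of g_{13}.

577

C(13, 3) = 286, so g_{13} = 577.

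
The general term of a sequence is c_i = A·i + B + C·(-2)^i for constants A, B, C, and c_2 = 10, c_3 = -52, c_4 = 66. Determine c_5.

-176

Plug in i = 2, 3, 4: 2A + B + 4C = 10; 3A + B - 8C = -52; 4A + B + 16C = 66.
Subtracting the first from the second: A - 12C = -62.
Subtracting the second from the third: A + 24C = 118.
Solving: C = 5, A = -2, then B = -6.
So c_i = -2·i + (-6) + 5·(-2)^i; at i=5 this is -176.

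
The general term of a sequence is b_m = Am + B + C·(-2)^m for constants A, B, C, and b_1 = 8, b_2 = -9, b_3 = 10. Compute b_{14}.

-32829

Write the equations: A + B - 2C = 8; 2A + B + 4C = -9; 3A + B - 8C = 10.
Subtracting the first from the second: A + 6C = -17.
Subtracting the second from the third: A - 12C = 19.
Solving: C = -2, A = -5, then B = 9.
Hence b_{14} = -5·14 + 9 + (-2)·16384 = -32829.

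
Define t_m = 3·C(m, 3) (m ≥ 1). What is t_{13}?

858

C(13, 3) = 286, so t_{13} = 858.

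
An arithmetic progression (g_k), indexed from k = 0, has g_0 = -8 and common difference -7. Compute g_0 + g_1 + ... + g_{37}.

g_k = -8 + (k - 0)·(-7).
g_{37} = -267; S = 38·(-8 + (-267))/2 = -5225.

-5225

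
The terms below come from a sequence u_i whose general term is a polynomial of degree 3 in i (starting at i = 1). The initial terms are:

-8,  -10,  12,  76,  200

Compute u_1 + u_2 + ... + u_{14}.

26460

1st diffs: -2, 22, 64, 124.
2nd diffs: 24, 42, 60.
3rd diffs: 18, 18 (constant).
Newton forward-difference form: u_i = -8 + (-2)·C(i-1,1) + 24·C(i-1,2) + 18·C(i-1,3).
Continuing: …, 402, 700, 1112, 1656, …, u_{14} = 6986.
Summing i = 1..14 (14 terms) gives 26460.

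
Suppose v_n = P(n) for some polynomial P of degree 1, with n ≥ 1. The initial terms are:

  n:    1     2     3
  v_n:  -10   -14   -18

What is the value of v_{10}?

-46

1st diffs: -4, -4 (constant).
So v_n = -4n - 6.
Evaluating at n = 10 gives v_{10} = -46.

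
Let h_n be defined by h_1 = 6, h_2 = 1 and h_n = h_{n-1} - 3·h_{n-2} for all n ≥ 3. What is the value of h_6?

h_3 = -17, h_4 = -20, h_5 = 31, h_6 = 91.

91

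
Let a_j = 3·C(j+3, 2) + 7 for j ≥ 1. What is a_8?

172

C(11, 2) = 55, so a_8 = 172.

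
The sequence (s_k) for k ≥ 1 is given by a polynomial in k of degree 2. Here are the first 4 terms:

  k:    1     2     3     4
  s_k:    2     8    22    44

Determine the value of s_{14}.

1st diffs: 6, 14, 22.
2nd diffs: 8, 8 (constant).
So s_k = 4k^2 - 6k + 4.
Evaluating at k = 14 gives s_{14} = 704.

704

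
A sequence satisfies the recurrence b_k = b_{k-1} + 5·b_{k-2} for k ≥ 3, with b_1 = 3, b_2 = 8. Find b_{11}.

83818

b_3 = 23  b_4 = 63  b_5 = 178  b_6 = 493  b_7 = 1383  b_8 = 3848  b_9 = 10763  b_{10} = 30003  b_{11} = 83818.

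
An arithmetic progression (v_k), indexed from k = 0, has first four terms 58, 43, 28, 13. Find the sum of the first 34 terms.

-6443

Common difference d = -15.
v_k = 58 + (k - 0)·(-15).
v_{33} = -437; S = 34·(58 + (-437))/2 = -6443.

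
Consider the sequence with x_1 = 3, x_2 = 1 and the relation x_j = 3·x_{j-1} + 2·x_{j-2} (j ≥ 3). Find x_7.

1329

x_3 = 9;  x_4 = 29;  x_5 = 105;  x_6 = 373;  x_7 = 1329.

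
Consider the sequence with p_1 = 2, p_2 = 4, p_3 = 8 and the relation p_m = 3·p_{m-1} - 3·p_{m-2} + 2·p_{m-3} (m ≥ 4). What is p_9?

512

Applying the relation repeatedly:
p_4 = 16, p_5 = 32, p_6 = 64, p_7 = 128, p_8 = 256, p_9 = 512.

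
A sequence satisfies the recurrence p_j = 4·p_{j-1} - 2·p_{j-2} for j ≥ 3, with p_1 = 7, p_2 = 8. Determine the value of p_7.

p_3 = 18; p_4 = 56; p_5 = 188; p_6 = 640; p_7 = 2184.

2184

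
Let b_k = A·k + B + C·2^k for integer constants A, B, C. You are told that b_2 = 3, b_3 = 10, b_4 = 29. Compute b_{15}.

Write the equations: 2A + B + 4C = 3; 3A + B + 8C = 10; 4A + B + 16C = 29.
Subtracting the first from the second: A + 4C = 7.
Subtracting the second from the third: A + 8C = 19.
Solving: C = 3, A = -5, then B = 1.
Therefore b_{15} = -75 + 1 + 3·32768 = 98230.

98230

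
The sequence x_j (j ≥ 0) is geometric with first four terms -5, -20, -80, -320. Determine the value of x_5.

Common ratio r = 4.
x_j = (-5)·4^(j-0).
x_5 = (-5)·4^5 = -5120.

-5120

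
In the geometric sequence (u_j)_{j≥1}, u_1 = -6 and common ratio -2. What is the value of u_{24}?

u_j = (-6)·(-2)^(j-1).
u_{24} = (-6)·(-2)^23 = 50331648.

50331648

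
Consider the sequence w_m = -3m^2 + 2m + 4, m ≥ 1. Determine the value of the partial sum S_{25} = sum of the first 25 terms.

Over m = 1..25: Σm = 325, Σm² = 5525.
Total = (-3)·5525 + (2)·325 + (4)·25 = -15825.

-15825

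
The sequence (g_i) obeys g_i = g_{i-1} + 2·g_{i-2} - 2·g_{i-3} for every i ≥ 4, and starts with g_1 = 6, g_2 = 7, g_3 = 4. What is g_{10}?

Iterate the recurrence:
g_4 = 6; g_5 = 0; g_6 = 4; g_7 = -8; g_8 = 0; g_9 = -24; g_{10} = -8.

-8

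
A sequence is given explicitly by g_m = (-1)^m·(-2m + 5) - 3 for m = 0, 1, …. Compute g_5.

(-1)^5 = -1; -2m + 5 at m=5 is -5; so g_5 = 2.

2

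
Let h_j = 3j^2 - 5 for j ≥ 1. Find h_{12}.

427

h_{12} = 3·12^2 - 5 = 427.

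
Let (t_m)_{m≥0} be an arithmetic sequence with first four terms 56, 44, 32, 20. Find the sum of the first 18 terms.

Common difference d = -12.
t_m = 56 + (m - 0)·(-12).
t_{17} = -148; S = 18·(56 + (-148))/2 = -828.

-828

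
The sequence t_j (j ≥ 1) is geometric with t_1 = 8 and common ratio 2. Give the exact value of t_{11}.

t_j = 8·2^(j-1).
t_{11} = 8·2^10 = 8192.

8192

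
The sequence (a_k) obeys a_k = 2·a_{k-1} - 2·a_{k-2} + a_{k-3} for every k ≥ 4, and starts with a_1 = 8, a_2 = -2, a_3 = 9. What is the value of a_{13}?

8

Compute successive terms:
a_4 = 30;  a_5 = 40;  a_6 = 29;  a_7 = 8;  a_8 = -2;  a_9 = 9;  a_{10} = 30;  a_{11} = 40;  a_{12} = 29;  a_{13} = 8.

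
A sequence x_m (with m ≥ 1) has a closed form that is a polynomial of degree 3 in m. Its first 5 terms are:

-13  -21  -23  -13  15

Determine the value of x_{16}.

1st diffs: -8, -2, 10, 28.
2nd diffs: 6, 12, 18.
3rd diffs: 6, 6 (constant).
So x_m = m^3 - 3m^2 - 6m - 5.
Evaluating at m = 16 gives x_{16} = 3227.

3227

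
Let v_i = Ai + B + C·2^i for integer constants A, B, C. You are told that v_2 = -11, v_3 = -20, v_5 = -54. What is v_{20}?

Write the equations: 2A + B + 4C = -11; 3A + B + 8C = -20; 5A + B + 32C = -54.
Subtracting the first from the second: A + 4C = -9.
Subtracting the second from the third: 2A + 24C = -34.
Solving: C = -1, A = -5, then B = 3.
Hence v_{20} = -5·20 + 3 + (-1)·1048576 = -1048673.

-1048673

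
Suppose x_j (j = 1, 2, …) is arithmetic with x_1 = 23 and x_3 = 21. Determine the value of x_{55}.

-31

Common difference d = (21 - 23) / (3 - 1) = -1.
x_j = 23 + (j - 1)·(-1).
x_{55} = 23 + 54·(-1) = -31.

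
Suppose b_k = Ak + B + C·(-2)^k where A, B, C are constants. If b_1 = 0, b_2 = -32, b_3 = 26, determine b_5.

142

At k = 1, 2, 3: A + B - 2C = 0; 2A + B + 4C = -32; 3A + B - 8C = 26.
Subtracting the first from the second: A + 6C = -32.
Subtracting the second from the third: A - 12C = 58.
Solving: C = -5, A = -2, then B = -8.
Hence b_5 = -2·5 + (-8) + (-5)·(-32) = 142.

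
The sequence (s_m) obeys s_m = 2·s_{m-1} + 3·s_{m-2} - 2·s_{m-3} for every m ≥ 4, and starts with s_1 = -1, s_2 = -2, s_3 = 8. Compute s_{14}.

Compute successive terms:
s_4 = 12;  s_5 = 52;  s_6 = 124;  …;  s_{11} = 23228;  s_{12} = 65220;  s_{13} = 183684;  s_{14} = 516572.

516572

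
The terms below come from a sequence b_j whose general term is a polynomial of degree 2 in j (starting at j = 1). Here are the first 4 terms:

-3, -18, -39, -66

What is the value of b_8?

1st diffs: -15, -21, -27.
2nd diffs: -6, -6 (constant).
Newton forward-difference form: b_j = -3 + (-15)·C(j-1,1) + (-6)·C(j-1,2).
At j = 8: j-1 = 7, so b_8 = -3 - 105 - 126 = -234.

-234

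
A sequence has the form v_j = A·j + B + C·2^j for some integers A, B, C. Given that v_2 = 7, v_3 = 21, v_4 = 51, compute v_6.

239

At j = 2, 3, 4: 2A + B + 4C = 7; 3A + B + 8C = 21; 4A + B + 16C = 51.
Subtracting the first from the second: A + 4C = 14.
Subtracting the second from the third: A + 8C = 30.
Solving: C = 4, A = -2, then B = -5.
Hence v_6 = -2·6 + (-5) + 4·64 = 239.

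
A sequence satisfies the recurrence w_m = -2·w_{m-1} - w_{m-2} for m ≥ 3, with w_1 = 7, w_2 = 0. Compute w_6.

28

w_3 = -7, w_4 = 14, w_5 = -21, w_6 = 28.
(Characteristic roots are -1 and -1.)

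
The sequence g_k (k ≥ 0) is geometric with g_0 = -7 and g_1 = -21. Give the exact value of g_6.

Common ratio r = 3.
g_k = (-7)·3^(k-0).
g_6 = (-7)·3^6 = -5103.

-5103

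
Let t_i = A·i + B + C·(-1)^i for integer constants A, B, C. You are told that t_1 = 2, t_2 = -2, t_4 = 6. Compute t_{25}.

98

The three given values yield: A + B - C = 2; 2A + B + C = -2; 4A + B + C = 6.
Subtracting the first from the second: A + 2C = -4.
Subtracting the second from the third: 2A = 8.
Solving: C = -4, A = 4, then B = -6.
Therefore t_{25} = 100 + (-6) + (-4)·(-1) = 98.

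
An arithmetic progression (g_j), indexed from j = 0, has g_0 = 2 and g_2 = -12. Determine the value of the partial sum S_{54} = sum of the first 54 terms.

-9909

Common difference d = (-12 - 2) / (2 - 0) = -7.
g_j = 2 + (j - 0)·(-7).
g_{53} = -369; S = 54·(2 + (-369))/2 = -9909.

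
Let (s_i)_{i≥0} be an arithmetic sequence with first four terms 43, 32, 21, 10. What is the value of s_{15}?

Common difference d = -11.
s_i = 43 + (i - 0)·(-11).
s_{15} = 43 + 15·(-11) = -122.

-122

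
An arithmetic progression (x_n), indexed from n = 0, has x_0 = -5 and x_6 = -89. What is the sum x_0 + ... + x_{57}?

Common difference d = (-89 - (-5)) / (6 - 0) = -14.
x_n = -5 + (n - 0)·(-14).
x_{57} = -803; S = 58·(-5 + (-803))/2 = -23432.

-23432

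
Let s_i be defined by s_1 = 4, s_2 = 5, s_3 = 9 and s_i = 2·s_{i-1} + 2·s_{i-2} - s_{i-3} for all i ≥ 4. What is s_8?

s_4 = 24, s_5 = 61, s_6 = 161, s_7 = 420, s_8 = 1101.

1101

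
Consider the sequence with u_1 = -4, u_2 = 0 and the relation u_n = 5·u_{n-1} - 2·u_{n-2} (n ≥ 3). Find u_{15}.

Step forward from the initial values:
u_3 = 8; u_4 = 40; u_5 = 184; …; u_{12} = 7568200; u_{13} = 34522744; u_{14} = 157477320; u_{15} = 718341112.

718341112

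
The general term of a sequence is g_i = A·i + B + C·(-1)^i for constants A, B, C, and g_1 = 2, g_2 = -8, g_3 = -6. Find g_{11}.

-38

Write the equations: A + B - C = 2; 2A + B + C = -8; 3A + B - C = -6.
Subtracting the first from the second: A + 2C = -10.
Subtracting the second from the third: A - 2C = 2.
Solving: C = -3, A = -4, then B = 3.
So g_i = -4·i + 3 + (-3)·(-1)^i; at i=11 this is -38.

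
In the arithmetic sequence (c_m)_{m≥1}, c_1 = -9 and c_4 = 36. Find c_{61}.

891

Common difference d = (36 - (-9)) / (4 - 1) = 15.
c_m = -9 + (m - 1)·15.
c_{61} = -9 + 60·15 = 891.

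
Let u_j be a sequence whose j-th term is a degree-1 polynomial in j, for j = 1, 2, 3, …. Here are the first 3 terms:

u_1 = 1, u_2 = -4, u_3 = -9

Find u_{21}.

-99

1st diffs: -5, -5 (constant).
So u_j = -5j + 6.
Evaluating at j = 21 gives u_{21} = -99.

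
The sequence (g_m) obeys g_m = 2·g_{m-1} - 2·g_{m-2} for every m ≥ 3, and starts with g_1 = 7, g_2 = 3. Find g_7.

Iterate the recurrence:
g_3 = -8, g_4 = -22, g_5 = -28, g_6 = -12, g_7 = 32.

32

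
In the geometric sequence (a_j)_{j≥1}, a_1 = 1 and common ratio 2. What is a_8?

a_j = 1·2^(j-1).
a_8 = 1·2^7 = 128.

128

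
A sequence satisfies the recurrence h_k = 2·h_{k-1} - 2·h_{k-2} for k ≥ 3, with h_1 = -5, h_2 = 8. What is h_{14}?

h_3 = 26  h_4 = 36  h_5 = 20  …  h_{11} = 416  h_{12} = 576  h_{13} = 320  h_{14} = -512.

-512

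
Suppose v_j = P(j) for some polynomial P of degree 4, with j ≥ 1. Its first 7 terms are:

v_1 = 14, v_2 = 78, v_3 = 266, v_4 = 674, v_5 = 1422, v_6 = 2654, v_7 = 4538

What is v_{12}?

31298

1st diffs: 64, 188, 408, 748, 1232, 1884.
2nd diffs: 124, 220, 340, 484, 652.
3rd diffs: 96, 120, 144, 168.
4th diffs: 24, 24, 24 (constant).
Newton forward-difference form: v_j = 14 + 64·C(j-1,1) + 124·C(j-1,2) + 96·C(j-1,3) + 24·C(j-1,4).
At j = 12: j-1 = 11, so v_{12} = 14 + 704 + 6820 + 15840 + 7920 = 31298.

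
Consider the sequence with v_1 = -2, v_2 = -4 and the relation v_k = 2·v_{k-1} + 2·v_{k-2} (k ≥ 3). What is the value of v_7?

-656

Applying the relation repeatedly:
v_3 = -12; v_4 = -32; v_5 = -88; v_6 = -240; v_7 = -656.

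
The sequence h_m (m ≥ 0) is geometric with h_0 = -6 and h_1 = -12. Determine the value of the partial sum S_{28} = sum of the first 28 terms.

Common ratio r = 2.
h_m = (-6)·2^(m-0).
S = (-6)·(2^28 - 1)/(2 - 1) = (-6)·(268435456 - 1)/(1) = -1610612730.

-1610612730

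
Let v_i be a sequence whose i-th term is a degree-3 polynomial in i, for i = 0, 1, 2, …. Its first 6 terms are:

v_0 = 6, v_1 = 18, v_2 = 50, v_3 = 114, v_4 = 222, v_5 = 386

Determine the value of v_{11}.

3218

1st diffs: 12, 32, 64, 108, 164.
2nd diffs: 20, 32, 44, 56.
3rd diffs: 12, 12, 12 (constant).
Newton forward-difference form: v_i = 6 + 12·C(i,1) + 20·C(i,2) + 12·C(i,3).
At i = 11: i = 11, so v_{11} = 6 + 132 + 1100 + 1980 = 3218.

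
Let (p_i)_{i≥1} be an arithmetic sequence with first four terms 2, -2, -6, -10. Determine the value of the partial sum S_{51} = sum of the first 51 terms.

-4998

Common difference d = -4.
p_i = 2 + (i - 1)·(-4).
p_{51} = -198; S = 51·(2 + (-198))/2 = -4998.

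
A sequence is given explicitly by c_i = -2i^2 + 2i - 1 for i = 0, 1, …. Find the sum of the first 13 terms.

-1157

Over i = 0..12: Σi = 78, Σi² = 650.
Total = (-2)·650 + (2)·78 + (-1)·13 = -1157.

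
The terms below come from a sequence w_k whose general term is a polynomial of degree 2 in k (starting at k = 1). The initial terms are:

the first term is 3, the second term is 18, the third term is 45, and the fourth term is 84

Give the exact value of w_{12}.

828

1st diffs: 15, 27, 39.
2nd diffs: 12, 12 (constant).
Newton forward-difference form: w_k = 3 + 15·C(k-1,1) + 12·C(k-1,2).
At k = 12: k-1 = 11, so w_{12} = 3 + 165 + 660 = 828.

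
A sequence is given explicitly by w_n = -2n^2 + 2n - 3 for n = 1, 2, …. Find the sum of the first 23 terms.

-8165

Over n = 1..23: Σn = 276, Σn² = 4324.
Total = (-2)·4324 + (2)·276 + (-3)·23 = -8165.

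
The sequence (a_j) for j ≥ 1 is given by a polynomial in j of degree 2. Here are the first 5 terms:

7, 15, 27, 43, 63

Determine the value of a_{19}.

763

1st diffs: 8, 12, 16, 20.
2nd diffs: 4, 4, 4 (constant).
Newton forward-difference form: a_j = 7 + 8·C(j-1,1) + 4·C(j-1,2).
At j = 19: j-1 = 18, so a_{19} = 7 + 144 + 612 = 763.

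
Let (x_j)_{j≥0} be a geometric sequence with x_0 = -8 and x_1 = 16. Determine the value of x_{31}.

Common ratio r = -2.
x_j = (-8)·(-2)^(j-0).
x_{31} = (-8)·(-2)^31 = 17179869184.

17179869184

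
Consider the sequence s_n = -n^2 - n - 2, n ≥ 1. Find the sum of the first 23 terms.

-4646

Over n = 1..23: Σn = 276, Σn² = 4324.
Total = (-1)·4324 + (-1)·276 + (-2)·23 = -4646.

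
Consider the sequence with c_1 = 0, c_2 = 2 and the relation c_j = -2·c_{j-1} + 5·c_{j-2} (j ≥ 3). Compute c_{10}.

Step forward from the initial values:
c_3 = -4; c_4 = 18; c_5 = -56; c_6 = 202; c_7 = -684; c_8 = 2378; c_9 = -8176; c_{10} = 28242.

28242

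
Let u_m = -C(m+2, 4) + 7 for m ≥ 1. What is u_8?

C(10, 4) = 210, so u_8 = -203.

-203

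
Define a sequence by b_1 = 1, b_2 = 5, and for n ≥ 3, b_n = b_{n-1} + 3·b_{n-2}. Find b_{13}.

Iterate the recurrence:
b_3 = 8, b_4 = 23, b_5 = 47, …, b_{10} = 3191, b_{11} = 7319, b_{12} = 16892, b_{13} = 38849.

38849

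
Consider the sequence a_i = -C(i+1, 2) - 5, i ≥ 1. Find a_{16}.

C(17, 2) = 136, so a_{16} = -141.

-141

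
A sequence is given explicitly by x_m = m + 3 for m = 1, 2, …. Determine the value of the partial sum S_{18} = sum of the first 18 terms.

225

Over m = 1..18: Σm = 171.
Total = (1)·171 + (3)·18 = 225.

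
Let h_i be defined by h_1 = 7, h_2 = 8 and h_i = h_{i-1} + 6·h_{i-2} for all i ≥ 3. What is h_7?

3374

Step forward from the initial values:
h_3 = 50; h_4 = 98; h_5 = 398; h_6 = 986; h_7 = 3374.
(Characteristic roots are 3 and -2.)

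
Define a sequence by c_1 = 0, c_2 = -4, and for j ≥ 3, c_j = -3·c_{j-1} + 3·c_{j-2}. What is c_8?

Step forward from the initial values:
c_3 = 12  c_4 = -48  c_5 = 180  c_6 = -684  c_7 = 2592  c_8 = -9828.

-9828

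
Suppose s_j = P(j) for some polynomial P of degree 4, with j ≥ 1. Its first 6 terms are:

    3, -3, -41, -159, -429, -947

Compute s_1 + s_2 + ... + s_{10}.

-20208

1st diffs: -6, -38, -118, -270, -518.
2nd diffs: -32, -80, -152, -248.
3rd diffs: -48, -72, -96.
4th diffs: -24, -24 (constant).
Newton forward-difference form: s_j = 3 + (-6)·C(j-1,1) + (-32)·C(j-1,2) + (-48)·C(j-1,3) + (-24)·C(j-1,4).
Continuing: -1833, -3231, -5309, -8259.
Summing j = 1..10 (10 terms) gives -20208.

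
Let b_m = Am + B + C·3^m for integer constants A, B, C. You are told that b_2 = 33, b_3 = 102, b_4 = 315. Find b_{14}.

19131837

The three given values yield: 2A + B + 9C = 33; 3A + B + 27C = 102; 4A + B + 81C = 315.
Subtracting the first from the second: A + 18C = 69.
Subtracting the second from the third: A + 54C = 213.
Solving: C = 4, A = -3, then B = 3.
Hence b_{14} = -3·14 + 3 + 4·4782969 = 19131837.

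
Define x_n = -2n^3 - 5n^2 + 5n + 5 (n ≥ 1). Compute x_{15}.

x_{15} = -2·15^3 - 5·15^2 + 5·15 + 5 = -7795.

-7795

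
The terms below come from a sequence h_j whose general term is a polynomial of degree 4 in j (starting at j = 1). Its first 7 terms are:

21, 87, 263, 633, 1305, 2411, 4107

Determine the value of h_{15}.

1st diffs: 66, 176, 370, 672, 1106, 1696.
2nd diffs: 110, 194, 302, 434, 590.
3rd diffs: 84, 108, 132, 156.
4th diffs: 24, 24, 24 (constant).
Newton forward-difference form: h_j = 21 + 66·C(j-1,1) + 110·C(j-1,2) + 84·C(j-1,3) + 24·C(j-1,4).
At j = 15: j-1 = 14, so h_{15} = 21 + 924 + 10010 + 30576 + 24024 = 65555.

65555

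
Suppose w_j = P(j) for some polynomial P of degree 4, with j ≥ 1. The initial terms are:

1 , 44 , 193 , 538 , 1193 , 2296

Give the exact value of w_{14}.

51728

1st diffs: 43, 149, 345, 655, 1103.
2nd diffs: 106, 196, 310, 448.
3rd diffs: 90, 114, 138.
4th diffs: 24, 24 (constant).
Newton forward-difference form: w_j = 1 + 43·C(j-1,1) + 106·C(j-1,2) + 90·C(j-1,3) + 24·C(j-1,4).
At j = 14: j-1 = 13, so w_{14} = 1 + 559 + 8268 + 25740 + 17160 = 51728.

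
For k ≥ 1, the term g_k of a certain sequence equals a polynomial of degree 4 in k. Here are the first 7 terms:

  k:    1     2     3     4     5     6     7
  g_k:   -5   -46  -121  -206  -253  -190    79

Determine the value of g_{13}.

1st diffs: -41, -75, -85, -47, 63, 269.
2nd diffs: -34, -10, 38, 110, 206.
3rd diffs: 24, 48, 72, 96.
4th diffs: 24, 24, 24 (constant).
Newton forward-difference form: g_k = -5 + (-41)·C(k-1,1) + (-34)·C(k-1,2) + 24·C(k-1,3) + 24·C(k-1,4).
At k = 13: k-1 = 12, so g_{13} = -5 - 492 - 2244 + 5280 + 11880 = 14419.

14419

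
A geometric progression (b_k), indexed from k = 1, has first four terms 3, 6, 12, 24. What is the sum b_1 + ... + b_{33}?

25769803773

Common ratio r = 2.
b_k = 3·2^(k-1).
S = 3·(2^33 - 1)/(2 - 1) = 3·(8589934592 - 1)/(1) = 25769803773.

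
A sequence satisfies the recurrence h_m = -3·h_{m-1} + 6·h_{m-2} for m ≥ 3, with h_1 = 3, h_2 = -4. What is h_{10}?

Compute successive terms:
h_3 = 30  h_4 = -114  h_5 = 522  h_6 = -2250  h_7 = 9882  h_8 = -43146  h_9 = 188730  h_{10} = -825066.

-825066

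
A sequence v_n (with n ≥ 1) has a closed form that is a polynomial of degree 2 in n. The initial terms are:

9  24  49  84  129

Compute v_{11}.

1st diffs: 15, 25, 35, 45.
2nd diffs: 10, 10, 10 (constant).
So v_n = 5n^2 + 4.
Evaluating at n = 11 gives v_{11} = 609.

609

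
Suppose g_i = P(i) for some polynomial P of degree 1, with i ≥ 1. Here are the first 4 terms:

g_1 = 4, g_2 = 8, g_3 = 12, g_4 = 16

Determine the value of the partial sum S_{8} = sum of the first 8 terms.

144

1st diffs: 4, 4, 4 (constant).
So g_i = 4i.
Continuing: 20, 24, 28, 32.
Summing i = 1..8 (8 terms) gives 144.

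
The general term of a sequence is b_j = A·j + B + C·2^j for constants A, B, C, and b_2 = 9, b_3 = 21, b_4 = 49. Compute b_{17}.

The three given values yield: 2A + B + 4C = 9; 3A + B + 8C = 21; 4A + B + 16C = 49.
Subtracting the first from the second: A + 4C = 12.
Subtracting the second from the third: A + 8C = 28.
Solving: C = 4, A = -4, then B = 1.
So b_j = -4·j + 1 + 4·2^j; at j=17 this is 524221.

524221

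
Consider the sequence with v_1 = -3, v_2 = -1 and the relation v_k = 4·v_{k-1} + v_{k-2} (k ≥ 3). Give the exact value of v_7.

Iterate the recurrence:
v_3 = -7; v_4 = -29; v_5 = -123; v_6 = -521; v_7 = -2207.

-2207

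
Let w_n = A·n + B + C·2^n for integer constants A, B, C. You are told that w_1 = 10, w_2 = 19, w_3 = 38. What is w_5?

Plug in n = 1, 2, 3: A + B + 2C = 10; 2A + B + 4C = 19; 3A + B + 8C = 38.
Subtracting the first from the second: A + 2C = 9.
Subtracting the second from the third: A + 4C = 19.
Solving: C = 5, A = -1, then B = 1.
Therefore w_5 = -5 + 1 + 5·32 = 156.

156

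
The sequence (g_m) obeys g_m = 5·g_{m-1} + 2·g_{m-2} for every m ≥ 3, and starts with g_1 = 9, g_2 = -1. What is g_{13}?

236490741

g_3 = 13, g_4 = 63, g_5 = 341, …, g_{10} = 1525239, g_{11} = 8194013, g_{12} = 44020543, g_{13} = 236490741.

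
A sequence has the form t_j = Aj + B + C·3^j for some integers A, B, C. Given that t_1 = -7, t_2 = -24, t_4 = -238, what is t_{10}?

-177136

Write the equations: A + B + 3C = -7; 2A + B + 9C = -24; 4A + B + 81C = -238.
Subtracting the first from the second: A + 6C = -17.
Subtracting the second from the third: 2A + 72C = -214.
Solving: C = -3, A = 1, then B = 1.
So t_j = 1·j + 1 + (-3)·3^j; at j=10 this is -177136.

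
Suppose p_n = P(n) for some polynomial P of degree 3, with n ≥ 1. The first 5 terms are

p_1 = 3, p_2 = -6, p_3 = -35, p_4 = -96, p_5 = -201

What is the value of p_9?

-1301

1st diffs: -9, -29, -61, -105.
2nd diffs: -20, -32, -44.
3rd diffs: -12, -12 (constant).
Newton forward-difference form: p_n = 3 + (-9)·C(n-1,1) + (-20)·C(n-1,2) + (-12)·C(n-1,3).
At n = 9: n-1 = 8, so p_9 = 3 - 72 - 560 - 672 = -1301.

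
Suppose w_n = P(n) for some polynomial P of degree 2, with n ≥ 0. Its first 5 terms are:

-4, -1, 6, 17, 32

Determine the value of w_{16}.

1st diffs: 3, 7, 11, 15.
2nd diffs: 4, 4, 4 (constant).
Newton forward-difference form: w_n = -4 + 3·C(n,1) + 4·C(n,2).
At n = 16: n = 16, so w_{16} = -4 + 48 + 480 = 524.

524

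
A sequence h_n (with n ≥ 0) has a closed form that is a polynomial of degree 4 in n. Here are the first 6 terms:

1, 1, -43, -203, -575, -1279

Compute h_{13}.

1st diffs: 0, -44, -160, -372, -704.
2nd diffs: -44, -116, -212, -332.
3rd diffs: -72, -96, -120.
4th diffs: -24, -24 (constant).
Newton forward-difference form: h_n = 1 + (-44)·C(n,2) + (-72)·C(n,3) + (-24)·C(n,4).
At n = 13: n = 13, so h_{13} = 1 - 3432 - 20592 - 17160 = -41183.

-41183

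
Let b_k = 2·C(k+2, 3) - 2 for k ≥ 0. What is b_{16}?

1630

C(18, 3) = 816, so b_{16} = 1630.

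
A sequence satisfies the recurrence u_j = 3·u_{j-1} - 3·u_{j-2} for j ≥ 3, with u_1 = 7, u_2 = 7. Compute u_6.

Applying the relation repeatedly:
u_3 = 0;  u_4 = -21;  u_5 = -63;  u_6 = -126.

-126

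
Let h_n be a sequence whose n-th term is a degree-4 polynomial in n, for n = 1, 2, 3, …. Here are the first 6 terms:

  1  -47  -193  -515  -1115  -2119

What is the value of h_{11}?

-19289

1st diffs: -48, -146, -322, -600, -1004.
2nd diffs: -98, -176, -278, -404.
3rd diffs: -78, -102, -126.
4th diffs: -24, -24 (constant).
Newton forward-difference form: h_n = 1 + (-48)·C(n-1,1) + (-98)·C(n-1,2) + (-78)·C(n-1,3) + (-24)·C(n-1,4).
At n = 11: n-1 = 10, so h_{11} = 1 - 480 - 4410 - 9360 - 5040 = -19289.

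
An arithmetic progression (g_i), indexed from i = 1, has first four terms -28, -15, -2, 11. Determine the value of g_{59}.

726

Common difference d = 13.
g_i = -28 + (i - 1)·13.
g_{59} = -28 + 58·13 = 726.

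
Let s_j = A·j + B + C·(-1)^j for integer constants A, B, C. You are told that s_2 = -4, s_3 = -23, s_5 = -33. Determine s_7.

-43

Plug in j = 2, 3, 5: 2A + B + C = -4; 3A + B - C = -23; 5A + B - C = -33.
Subtracting the first from the second: A - 2C = -19.
Subtracting the second from the third: 2A = -10.
Solving: C = 7, A = -5, then B = -1.
So s_j = -5·j + (-1) + 7·(-1)^j; at j=7 this is -43.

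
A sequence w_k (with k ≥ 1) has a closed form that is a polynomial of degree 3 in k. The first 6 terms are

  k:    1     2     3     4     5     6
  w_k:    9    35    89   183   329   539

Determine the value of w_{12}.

1st diffs: 26, 54, 94, 146, 210.
2nd diffs: 28, 40, 52, 64.
3rd diffs: 12, 12, 12 (constant).
So w_k = 2k^3 + 2k^2 + 6k - 1.
Evaluating at k = 12 gives w_{12} = 3815.

3815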